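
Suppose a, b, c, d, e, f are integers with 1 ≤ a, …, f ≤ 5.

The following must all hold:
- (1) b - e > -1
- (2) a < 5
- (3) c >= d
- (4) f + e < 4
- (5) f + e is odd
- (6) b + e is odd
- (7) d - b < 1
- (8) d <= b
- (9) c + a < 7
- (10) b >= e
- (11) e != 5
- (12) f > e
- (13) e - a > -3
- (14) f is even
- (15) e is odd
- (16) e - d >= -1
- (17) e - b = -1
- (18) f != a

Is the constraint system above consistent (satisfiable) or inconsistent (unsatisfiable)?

Satisfiable

One satisfying assignment is a = 1, b = 2, c = 5, d = 2, e = 1, f = 2.
For the less obvious constraints — constraint 1: b - e = 1; constraint 4: f + e = 3 — and the others hold by inspection.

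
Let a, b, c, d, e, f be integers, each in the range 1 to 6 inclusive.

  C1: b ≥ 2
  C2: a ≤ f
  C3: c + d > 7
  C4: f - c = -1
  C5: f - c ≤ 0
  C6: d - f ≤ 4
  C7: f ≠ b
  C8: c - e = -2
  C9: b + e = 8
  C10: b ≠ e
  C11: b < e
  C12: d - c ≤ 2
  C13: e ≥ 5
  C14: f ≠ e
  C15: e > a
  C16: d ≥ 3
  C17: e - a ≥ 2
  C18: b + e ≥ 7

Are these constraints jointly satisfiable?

Setting (a, b, c, d, e, f) = (2, 2, 4, 5, 6, 3) satisfies everything: constraint 3: c + d = 9; constraint 4: f - c = -1; constraint 5: f - c = -1, and the others follow.

Satisfiable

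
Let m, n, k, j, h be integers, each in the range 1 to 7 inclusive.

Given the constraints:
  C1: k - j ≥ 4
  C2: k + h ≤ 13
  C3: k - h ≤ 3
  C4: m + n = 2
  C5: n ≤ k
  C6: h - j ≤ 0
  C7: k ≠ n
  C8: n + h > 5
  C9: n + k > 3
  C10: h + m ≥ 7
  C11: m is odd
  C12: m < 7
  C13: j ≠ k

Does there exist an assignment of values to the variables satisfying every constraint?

Unsatisfiable

Constraints 1, 3, and 6 give j − h ≥ 0, h − k ≥ -3, k − j ≥ 4.
Adding all 3 inequalities: the left sides telescope to 0, and the right sides sum to 0 + (-3) + 4 = 1. So 0 ≥ 1, which is false.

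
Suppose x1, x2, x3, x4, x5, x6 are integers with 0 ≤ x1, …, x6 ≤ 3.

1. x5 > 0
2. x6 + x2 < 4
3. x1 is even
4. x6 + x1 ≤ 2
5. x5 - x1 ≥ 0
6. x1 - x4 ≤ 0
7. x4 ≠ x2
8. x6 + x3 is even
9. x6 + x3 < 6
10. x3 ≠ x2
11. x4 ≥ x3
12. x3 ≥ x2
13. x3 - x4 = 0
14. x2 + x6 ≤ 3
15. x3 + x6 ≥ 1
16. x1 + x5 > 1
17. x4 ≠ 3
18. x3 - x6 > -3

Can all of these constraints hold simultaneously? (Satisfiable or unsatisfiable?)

Satisfiable

Setting (x1, x2, x3, x4, x5, x6) = (0, 0, 2, 2, 2, 2) satisfies everything: constraint 2: x6 + x2 = 2; constraint 4: x6 + x1 = 2, and the others follow.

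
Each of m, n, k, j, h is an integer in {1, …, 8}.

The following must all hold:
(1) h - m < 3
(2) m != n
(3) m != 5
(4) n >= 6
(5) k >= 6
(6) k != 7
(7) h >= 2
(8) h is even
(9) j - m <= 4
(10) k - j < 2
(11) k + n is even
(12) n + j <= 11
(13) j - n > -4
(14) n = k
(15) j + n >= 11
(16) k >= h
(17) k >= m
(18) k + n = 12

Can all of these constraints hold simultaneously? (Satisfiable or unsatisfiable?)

Satisfiable

Try m = 4, n = 6, k = 6, j = 5, h = 4.
Check constraint 1: h - m = 0; constraint 9: j - m = 1; constraint 10: k - j = 1. The remaining constraints are straightforward to verify.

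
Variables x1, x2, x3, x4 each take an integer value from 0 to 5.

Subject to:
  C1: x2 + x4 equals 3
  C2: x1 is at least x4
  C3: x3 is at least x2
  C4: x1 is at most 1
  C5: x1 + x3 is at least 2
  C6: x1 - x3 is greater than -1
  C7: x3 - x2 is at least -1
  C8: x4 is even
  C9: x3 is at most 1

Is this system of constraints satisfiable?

Unsatisfiable

From constraints 3 and 9: x2 ≤ x3 ≤ 1. From constraints 2 and 4: x4 ≤ x1 ≤ 1. Hence x2 + x4 ≤ 2. But constraint 1 requires x2 + x4 = 3, and 3 > 2. Contradiction.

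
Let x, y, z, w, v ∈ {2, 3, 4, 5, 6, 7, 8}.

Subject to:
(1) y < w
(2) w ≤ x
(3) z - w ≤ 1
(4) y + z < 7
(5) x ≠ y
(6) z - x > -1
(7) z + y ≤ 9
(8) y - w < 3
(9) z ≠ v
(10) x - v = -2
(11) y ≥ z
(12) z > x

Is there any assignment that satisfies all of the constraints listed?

Unsatisfiable

Constraints 1, 2, 11, and 12 give x < z, z ≤ y, y < w, w ≤ x. Chaining: x < z ≤ y < w ≤ x, which forces x < x — impossible.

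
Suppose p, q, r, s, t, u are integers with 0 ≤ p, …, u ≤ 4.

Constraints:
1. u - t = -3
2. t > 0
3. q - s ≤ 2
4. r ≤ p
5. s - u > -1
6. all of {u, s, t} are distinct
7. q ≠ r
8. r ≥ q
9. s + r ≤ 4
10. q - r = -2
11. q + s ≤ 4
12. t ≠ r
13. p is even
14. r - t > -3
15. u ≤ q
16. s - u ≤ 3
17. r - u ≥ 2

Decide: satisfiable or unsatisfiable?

Satisfiable

Try p = 2, q = 0, r = 2, s = 1, t = 3, u = 0.
Check constraint 1: u - t = -3; constraint 3: q - s = -1. The remaining constraints are straightforward to verify.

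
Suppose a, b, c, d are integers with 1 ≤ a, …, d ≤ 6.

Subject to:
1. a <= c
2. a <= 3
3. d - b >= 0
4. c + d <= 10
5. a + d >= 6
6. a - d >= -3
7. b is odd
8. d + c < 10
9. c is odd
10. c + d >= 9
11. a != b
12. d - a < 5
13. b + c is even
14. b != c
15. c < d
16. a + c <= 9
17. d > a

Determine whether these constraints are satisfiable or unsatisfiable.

One satisfying assignment is a = 3, b = 5, c = 3, d = 6.
For the less obvious constraints — constraint 3: d - b = 1; constraint 4: c + d = 9 — and the others hold by inspection.

Satisfiable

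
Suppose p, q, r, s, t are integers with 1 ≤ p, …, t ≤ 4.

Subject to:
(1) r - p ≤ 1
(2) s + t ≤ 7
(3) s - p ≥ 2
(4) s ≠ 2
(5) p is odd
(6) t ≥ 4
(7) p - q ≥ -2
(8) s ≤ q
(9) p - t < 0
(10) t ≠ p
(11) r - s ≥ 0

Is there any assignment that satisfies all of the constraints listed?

Constraints 1, 3, and 11 give r − s ≥ 0, s − p ≥ 2, p − r ≥ -1.
Adding all 3 inequalities: the left sides telescope to 0, and the right sides sum to 0 + 2 + (-1) = 1. So 0 ≥ 1, which is false.

Unsatisfiable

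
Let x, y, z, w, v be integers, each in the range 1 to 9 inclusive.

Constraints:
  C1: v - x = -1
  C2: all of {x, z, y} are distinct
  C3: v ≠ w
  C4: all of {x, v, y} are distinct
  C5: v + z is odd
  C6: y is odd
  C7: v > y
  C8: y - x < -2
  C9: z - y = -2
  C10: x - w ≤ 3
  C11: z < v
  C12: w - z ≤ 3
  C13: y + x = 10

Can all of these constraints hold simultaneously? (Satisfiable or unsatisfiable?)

Setting (x, y, z, w, v) = (7, 3, 1, 4, 6) satisfies everything: constraint 1: v - x = -1; constraint 8: y - x = -4, and the others follow.

Satisfiable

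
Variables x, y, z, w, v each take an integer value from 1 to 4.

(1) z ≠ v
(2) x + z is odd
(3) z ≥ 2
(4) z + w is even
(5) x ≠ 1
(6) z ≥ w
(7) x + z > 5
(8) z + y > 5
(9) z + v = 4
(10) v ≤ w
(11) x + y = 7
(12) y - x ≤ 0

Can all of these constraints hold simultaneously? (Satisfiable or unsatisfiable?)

Satisfiable

Setting (x, y, z, w, v) = (4, 3, 3, 3, 1) satisfies everything: constraint 7: x + z = 7; constraint 8: z + y = 6, and the others follow.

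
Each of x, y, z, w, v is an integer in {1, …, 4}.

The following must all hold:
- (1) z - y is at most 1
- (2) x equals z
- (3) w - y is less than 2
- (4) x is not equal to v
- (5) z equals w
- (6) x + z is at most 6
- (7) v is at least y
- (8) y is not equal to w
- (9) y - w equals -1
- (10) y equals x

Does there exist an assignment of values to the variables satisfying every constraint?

From constraints 2, 5, and 10, y = x = z = w, so y = w. But constraint 8 says y ≠ w. Contradiction.

Unsatisfiable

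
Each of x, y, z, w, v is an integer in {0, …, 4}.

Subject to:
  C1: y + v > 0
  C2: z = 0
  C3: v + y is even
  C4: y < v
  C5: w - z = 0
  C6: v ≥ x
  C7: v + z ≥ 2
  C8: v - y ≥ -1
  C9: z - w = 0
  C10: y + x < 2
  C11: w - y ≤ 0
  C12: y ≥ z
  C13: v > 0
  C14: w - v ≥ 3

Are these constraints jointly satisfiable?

Unsatisfiable

Constraints 8, 11, and 14 give w − v ≥ 3, v − y ≥ -1, y − w ≥ 0.
Adding all 3 inequalities: the left sides telescope to 0, and the right sides sum to 3 + (-1) + 0 = 2. So 0 ≥ 2, which is false.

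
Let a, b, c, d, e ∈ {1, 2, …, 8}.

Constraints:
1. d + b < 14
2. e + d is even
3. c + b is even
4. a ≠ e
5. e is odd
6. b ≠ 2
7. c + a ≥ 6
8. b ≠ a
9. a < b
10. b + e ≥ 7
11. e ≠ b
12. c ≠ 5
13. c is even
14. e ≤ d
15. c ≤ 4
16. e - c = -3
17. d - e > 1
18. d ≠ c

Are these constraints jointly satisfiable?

One satisfying assignment is a = 2, b = 6, c = 4, d = 5, e = 1.
For the less obvious constraints — constraint 1: d + b = 11; constraint 7: c + a = 6; constraint 10: b + e = 7 — and the others hold by inspection.

Satisfiable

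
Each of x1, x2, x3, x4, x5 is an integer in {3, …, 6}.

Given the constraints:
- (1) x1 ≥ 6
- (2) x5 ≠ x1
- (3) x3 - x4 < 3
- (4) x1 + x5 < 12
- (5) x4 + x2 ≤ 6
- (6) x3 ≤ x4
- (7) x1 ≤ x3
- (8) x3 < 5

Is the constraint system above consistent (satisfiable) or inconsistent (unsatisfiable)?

From constraints 1 and 7: x3 ≥ x1 and x1 ≥ 6, so x3 ≥ 6. From constraint 8: x3 ≤ 4. But 4 < 6, so no value of x3 works.

Unsatisfiable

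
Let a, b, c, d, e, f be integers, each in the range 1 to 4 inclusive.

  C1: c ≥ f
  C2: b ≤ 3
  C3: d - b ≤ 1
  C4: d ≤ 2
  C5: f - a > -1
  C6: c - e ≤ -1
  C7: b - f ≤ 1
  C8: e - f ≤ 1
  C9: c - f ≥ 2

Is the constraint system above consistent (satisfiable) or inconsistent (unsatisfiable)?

Unsatisfiable

Constraints 6, 8, and 9 give f − e ≥ -1, e − c ≥ 1, c − f ≥ 2.
Adding all 3 inequalities: the left sides telescope to 0, and the right sides sum to (-1) + 1 + 2 = 2. So 0 ≥ 2, which is false.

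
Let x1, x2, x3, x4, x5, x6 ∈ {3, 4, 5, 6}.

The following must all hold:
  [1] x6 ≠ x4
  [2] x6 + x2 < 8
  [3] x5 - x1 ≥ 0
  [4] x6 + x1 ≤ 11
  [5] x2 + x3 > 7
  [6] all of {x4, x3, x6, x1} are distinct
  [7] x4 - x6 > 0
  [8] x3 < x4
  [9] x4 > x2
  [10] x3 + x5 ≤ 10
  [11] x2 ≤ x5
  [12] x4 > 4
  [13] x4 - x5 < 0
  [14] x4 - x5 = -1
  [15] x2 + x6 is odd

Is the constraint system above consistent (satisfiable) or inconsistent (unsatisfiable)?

Setting (x1, x2, x3, x4, x5, x6) = (6, 4, 4, 5, 6, 3) satisfies everything: constraint 2: x6 + x2 = 7; constraint 3: x5 - x1 = 0; constraint 4: x6 + x1 = 9, and the others follow.

Satisfiable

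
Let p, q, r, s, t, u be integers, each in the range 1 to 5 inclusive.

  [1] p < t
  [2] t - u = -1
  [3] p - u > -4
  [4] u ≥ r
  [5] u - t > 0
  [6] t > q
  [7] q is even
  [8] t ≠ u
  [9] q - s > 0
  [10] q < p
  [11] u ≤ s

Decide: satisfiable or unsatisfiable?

Constraints 1, 5, 9, 10, and 11 give q < p, p < t, t < u, u ≤ s, s < q. Chaining: q < p < t < u ≤ s < q, which forces q < q — impossible.

Unsatisfiable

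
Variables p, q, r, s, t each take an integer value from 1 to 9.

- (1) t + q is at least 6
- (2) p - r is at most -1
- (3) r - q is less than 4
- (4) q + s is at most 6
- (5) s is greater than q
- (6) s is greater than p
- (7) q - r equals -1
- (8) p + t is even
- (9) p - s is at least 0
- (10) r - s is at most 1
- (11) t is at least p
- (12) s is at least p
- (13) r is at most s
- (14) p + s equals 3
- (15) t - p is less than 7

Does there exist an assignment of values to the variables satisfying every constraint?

Unsatisfiable

Constraints 2, 9, and 13 give r ≤ s, s ≤ p, p < r. Chaining: r ≤ s ≤ p < r, which forces r < r — impossible.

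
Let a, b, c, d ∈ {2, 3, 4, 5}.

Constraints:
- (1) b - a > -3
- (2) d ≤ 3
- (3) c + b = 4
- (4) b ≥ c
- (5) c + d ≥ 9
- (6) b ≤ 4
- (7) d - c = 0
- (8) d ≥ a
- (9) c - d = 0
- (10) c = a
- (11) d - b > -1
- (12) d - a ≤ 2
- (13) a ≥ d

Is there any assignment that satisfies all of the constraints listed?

From constraints 4 and 6: c ≤ b ≤ 4. From constraint 2: d ≤ 3. Hence c + d ≤ 7. But constraint 5 requires c + d ≥ 9, and 9 > 7. Contradiction.

Unsatisfiable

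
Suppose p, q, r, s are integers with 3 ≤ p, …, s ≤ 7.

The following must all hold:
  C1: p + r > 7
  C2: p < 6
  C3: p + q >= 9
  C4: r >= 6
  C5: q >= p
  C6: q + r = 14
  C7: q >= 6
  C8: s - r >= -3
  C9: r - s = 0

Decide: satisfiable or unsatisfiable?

Satisfiable

Take p = 3, q = 7, r = 7, s = 7. Then constraint 1: p + r = 10; constraint 3: p + q = 10, and every other listed constraint is also met.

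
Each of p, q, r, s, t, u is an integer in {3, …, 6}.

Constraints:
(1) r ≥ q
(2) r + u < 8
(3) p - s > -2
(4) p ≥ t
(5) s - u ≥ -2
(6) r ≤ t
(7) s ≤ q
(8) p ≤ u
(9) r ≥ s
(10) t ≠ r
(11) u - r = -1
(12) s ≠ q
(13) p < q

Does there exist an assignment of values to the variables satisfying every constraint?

Unsatisfiable

Constraints 1, 4, 6, and 13 give t ≤ p, p < q, q ≤ r, r ≤ t. Chaining: t ≤ p < q ≤ r ≤ t, which forces t < t — impossible.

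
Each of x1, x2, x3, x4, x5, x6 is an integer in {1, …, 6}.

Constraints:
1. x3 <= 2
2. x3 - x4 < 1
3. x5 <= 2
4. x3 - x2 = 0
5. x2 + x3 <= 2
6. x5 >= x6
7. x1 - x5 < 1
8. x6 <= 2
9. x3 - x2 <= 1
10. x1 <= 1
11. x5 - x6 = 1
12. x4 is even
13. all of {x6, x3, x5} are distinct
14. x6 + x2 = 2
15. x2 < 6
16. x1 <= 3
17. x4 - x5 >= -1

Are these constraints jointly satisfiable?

Unsatisfiable

Constraints 1, 3, and 8 confine each of x6, x3, x5 to the 2 values {1, 2} (the domain already gives each ≥ 1).
Constraint 13 requires all 3 of them to be distinct, but only 2 values are available — impossible by the pigeonhole principle.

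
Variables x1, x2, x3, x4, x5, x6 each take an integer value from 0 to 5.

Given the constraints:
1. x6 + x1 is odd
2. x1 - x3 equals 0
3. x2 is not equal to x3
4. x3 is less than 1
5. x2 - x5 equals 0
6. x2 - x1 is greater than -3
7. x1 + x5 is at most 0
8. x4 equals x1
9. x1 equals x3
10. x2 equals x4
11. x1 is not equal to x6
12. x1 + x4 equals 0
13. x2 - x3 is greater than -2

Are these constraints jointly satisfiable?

Unsatisfiable

From constraints 8, 9, and 10, x2 = x4 = x1 = x3, so x2 = x3. But constraint 3 says x2 ≠ x3. Contradiction.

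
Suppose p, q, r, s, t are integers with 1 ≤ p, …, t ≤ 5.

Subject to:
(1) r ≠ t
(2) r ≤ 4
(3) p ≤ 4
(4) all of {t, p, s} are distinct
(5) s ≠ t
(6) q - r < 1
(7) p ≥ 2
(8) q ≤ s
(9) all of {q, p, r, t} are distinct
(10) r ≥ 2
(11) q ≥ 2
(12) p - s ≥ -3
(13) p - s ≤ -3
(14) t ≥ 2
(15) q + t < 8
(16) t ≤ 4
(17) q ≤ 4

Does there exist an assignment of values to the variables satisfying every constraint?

Constraints 2, 3, 7, 10, 11, 14, 16, and 17 confine each of q, p, r, t to the 3 values {2, …, 4}.
Constraint 9 requires all 4 of them to be distinct, but only 3 values are available — impossible by the pigeonhole principle.

Unsatisfiable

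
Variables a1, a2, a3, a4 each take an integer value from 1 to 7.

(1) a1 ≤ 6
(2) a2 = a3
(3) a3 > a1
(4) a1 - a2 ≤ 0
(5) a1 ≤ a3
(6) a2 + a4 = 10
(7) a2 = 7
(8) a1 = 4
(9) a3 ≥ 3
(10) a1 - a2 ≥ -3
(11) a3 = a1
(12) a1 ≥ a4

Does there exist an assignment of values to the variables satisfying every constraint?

Constraint 7 fixes a2 = 7 and constraint 8 fixes a1 = 4. Constraints 2 and 11 give a2 = a3 = a1, so a2 = a1. But 7 ≠ 4 — contradiction.

Unsatisfiable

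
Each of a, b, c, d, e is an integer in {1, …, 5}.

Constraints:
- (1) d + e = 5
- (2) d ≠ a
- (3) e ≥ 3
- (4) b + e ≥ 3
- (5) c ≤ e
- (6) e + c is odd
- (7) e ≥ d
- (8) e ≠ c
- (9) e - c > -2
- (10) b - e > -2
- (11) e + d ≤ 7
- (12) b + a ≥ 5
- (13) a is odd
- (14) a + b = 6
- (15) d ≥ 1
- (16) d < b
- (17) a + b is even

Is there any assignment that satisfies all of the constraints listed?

Take a = 3, b = 3, c = 2, d = 2, e = 3. Then constraint 1: d + e = 5; constraint 4: b + e = 6; constraint 9: e - c = 1, and every other listed constraint is also met.

Satisfiable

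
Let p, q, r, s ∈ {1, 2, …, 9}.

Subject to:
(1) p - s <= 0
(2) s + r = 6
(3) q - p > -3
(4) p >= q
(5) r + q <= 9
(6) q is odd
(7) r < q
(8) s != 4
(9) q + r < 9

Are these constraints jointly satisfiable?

The assignment p = 5, q = 5, r = 1, s = 5 works:
  constraint 1 holds since p - s = 0.
  constraint 2 holds since s + r = 6.
The rest check out directly.

Satisfiable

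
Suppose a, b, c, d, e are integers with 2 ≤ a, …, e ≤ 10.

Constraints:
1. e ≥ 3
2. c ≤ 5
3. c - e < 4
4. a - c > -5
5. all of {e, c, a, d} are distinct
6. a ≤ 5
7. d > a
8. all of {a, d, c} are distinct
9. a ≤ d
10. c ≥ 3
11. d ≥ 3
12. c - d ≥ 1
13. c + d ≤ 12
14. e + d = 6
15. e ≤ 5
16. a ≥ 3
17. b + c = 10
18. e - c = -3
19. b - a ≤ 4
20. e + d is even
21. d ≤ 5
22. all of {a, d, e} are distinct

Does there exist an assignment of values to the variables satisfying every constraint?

Unsatisfiable

Constraints 1, 2, 6, 10, 11, 15, 16, and 21 confine each of e, c, a, d to the 3 values {3, …, 5}.
Constraint 5 requires all 4 of them to be distinct, but only 3 values are available — impossible by the pigeonhole principle.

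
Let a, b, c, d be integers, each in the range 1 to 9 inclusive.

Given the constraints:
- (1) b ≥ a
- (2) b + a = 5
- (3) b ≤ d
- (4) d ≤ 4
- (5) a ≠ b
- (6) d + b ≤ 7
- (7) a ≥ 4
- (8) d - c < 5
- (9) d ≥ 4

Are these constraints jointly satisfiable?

Unsatisfiable

From constraint 9: d ≥ 4. From constraints 1 and 7: b ≥ a ≥ 4. Hence d + b ≥ 8. But constraint 6 requires d + b ≤ 7, and 7 < 8. Contradiction.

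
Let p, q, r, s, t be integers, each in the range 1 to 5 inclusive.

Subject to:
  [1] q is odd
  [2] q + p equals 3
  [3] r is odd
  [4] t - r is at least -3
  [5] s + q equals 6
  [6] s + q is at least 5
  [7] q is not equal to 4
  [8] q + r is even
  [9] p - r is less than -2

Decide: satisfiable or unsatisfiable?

One satisfying assignment is p = 2, q = 1, r = 5, s = 5, t = 2.
For the less obvious constraints — constraint 2: q + p = 3; constraint 4: t - r = -3; constraint 5: s + q = 6 — and the others hold by inspection.

Satisfiable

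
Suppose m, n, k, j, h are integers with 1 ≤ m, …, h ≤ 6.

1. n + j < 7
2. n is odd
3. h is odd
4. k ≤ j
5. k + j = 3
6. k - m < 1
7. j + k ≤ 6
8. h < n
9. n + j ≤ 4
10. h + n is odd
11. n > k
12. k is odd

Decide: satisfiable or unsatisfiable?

Unsatisfiable

Constraint 3 makes h odd and constraint 2 makes n odd, so h + n must be even. Constraint 10 says h + n is odd — contradiction.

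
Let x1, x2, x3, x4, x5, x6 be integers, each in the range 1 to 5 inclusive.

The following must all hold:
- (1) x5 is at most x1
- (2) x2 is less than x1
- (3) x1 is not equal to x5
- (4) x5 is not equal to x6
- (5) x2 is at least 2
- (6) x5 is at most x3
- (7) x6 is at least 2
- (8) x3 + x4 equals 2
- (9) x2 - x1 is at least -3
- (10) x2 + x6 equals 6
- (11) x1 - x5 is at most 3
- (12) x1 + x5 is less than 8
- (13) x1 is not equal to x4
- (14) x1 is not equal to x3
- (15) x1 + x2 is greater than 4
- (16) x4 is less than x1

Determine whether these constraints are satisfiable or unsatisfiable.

The assignment x1 = 4, x2 = 3, x3 = 1, x4 = 1, x5 = 1, x6 = 3 works:
  constraint 8 holds since x3 + x4 = 2.
  constraint 9 holds since x2 - x1 = -1.
The rest check out directly.

Satisfiable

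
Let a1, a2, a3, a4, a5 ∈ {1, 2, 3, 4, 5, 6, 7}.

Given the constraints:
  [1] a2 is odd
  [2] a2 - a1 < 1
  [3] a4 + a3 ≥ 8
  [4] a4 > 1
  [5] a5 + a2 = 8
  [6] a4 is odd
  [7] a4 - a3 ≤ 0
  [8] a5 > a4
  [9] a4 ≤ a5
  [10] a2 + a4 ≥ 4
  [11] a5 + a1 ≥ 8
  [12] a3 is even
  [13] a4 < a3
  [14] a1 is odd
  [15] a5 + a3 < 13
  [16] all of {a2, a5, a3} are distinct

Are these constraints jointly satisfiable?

Satisfiable

One satisfying assignment is a1 = 5, a2 = 3, a3 = 6, a4 = 3, a5 = 5.
For the less obvious constraints — constraint 2: a2 - a1 = -2; constraint 3: a4 + a3 = 9; constraint 5: a5 + a2 = 8 — and the others hold by inspection.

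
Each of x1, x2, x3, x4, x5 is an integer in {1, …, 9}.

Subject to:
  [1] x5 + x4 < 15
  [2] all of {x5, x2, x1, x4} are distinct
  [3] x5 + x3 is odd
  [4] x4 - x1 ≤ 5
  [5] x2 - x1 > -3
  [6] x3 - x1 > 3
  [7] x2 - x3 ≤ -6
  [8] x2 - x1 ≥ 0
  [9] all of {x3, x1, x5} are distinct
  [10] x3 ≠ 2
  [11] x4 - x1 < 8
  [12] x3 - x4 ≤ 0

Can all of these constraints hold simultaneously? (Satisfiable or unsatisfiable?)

Unsatisfiable

Constraints 4, 7, 8, and 12 give x1 − x4 ≥ -5, x4 − x3 ≥ 0, x3 − x2 ≥ 6, x2 − x1 ≥ 0.
Adding all 4 inequalities: the left sides telescope to 0, and the right sides sum to (-5) + 0 + 6 + 0 = 1. So 0 ≥ 1, which is false.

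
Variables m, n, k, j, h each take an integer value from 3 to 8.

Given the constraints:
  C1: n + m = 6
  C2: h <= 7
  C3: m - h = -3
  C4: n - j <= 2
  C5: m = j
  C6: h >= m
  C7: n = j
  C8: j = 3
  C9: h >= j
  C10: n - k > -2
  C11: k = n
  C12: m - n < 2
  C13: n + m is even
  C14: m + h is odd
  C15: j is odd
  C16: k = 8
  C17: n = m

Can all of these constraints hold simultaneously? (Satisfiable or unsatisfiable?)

Unsatisfiable

Constraint 16 fixes k = 8 and constraint 8 fixes j = 3. Constraints 5, 11, and 17 give k = n = m = j, so k = j. But 8 ≠ 3 — contradiction.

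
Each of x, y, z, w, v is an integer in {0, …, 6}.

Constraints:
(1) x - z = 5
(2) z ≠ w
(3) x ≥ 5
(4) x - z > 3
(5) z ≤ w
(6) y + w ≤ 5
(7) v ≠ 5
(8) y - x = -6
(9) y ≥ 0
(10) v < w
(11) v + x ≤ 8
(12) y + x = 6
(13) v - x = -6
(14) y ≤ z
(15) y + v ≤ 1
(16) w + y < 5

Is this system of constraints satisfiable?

Satisfiable

Try x = 6, y = 0, z = 1, w = 4, v = 0.
Check constraint 1: x - z = 5; constraint 4: x - z = 5. The remaining constraints are straightforward to verify.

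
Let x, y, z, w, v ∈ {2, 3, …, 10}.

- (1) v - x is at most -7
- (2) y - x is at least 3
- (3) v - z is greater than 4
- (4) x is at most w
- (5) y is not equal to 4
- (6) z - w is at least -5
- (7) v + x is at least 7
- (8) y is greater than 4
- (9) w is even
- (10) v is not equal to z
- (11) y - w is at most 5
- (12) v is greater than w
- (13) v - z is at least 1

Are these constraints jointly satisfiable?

Unsatisfiable

Constraints 1, 2, 6, 11, and 13 give x − v ≥ 7, v − z ≥ 1, z − w ≥ -5, w − y ≥ -5, y − x ≥ 3.
Adding all 5 inequalities: the left sides telescope to 0, and the right sides sum to 7 + 1 + (-5) + (-5) + 3 = 1. So 0 ≥ 1, which is false.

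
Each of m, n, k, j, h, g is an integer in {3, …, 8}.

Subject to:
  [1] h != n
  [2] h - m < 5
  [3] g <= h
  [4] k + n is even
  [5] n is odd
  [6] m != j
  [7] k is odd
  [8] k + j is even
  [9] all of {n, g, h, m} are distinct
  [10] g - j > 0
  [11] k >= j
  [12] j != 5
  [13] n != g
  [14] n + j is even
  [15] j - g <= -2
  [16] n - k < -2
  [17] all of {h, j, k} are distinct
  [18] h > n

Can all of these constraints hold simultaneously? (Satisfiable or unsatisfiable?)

Satisfiable

Take m = 4, n = 3, k = 7, j = 3, h = 8, g = 5. Then constraint 2: h - m = 4; constraint 10: g - j = 2, and every other listed constraint is also met.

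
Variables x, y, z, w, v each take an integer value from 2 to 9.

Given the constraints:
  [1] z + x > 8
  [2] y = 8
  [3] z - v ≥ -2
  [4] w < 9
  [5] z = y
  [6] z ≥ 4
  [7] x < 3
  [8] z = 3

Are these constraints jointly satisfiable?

Constraint 8 fixes z = 3 and constraint 2 fixes y = 8, but constraint 5 requires z = y. Since 3 ≠ 8, contradiction.

Unsatisfiable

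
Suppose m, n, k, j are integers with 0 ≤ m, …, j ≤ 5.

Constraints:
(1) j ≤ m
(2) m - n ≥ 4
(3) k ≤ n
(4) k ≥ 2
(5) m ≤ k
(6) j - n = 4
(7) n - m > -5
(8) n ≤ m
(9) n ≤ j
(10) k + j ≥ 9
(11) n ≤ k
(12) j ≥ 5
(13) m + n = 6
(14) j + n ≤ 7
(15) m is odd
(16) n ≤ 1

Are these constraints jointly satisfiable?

Unsatisfiable

From constraints 1 and 12: m ≥ j ≥ 5. From constraints 3 and 4: n ≥ k ≥ 2. Hence m + n ≥ 7. But constraint 13 requires m + n = 6, and 6 < 7. Contradiction.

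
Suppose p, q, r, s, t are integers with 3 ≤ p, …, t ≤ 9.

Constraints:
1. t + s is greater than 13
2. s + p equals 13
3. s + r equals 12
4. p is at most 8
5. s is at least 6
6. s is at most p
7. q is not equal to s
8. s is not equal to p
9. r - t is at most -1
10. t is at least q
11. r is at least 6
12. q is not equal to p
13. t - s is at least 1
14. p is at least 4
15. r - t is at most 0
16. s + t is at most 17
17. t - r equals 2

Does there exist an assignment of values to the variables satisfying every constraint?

Setting (p, q, r, s, t) = (7, 8, 6, 6, 8) satisfies everything: constraint 1: t + s = 14; constraint 2: s + p = 13; constraint 3: s + r = 12, and the others follow.

Satisfiable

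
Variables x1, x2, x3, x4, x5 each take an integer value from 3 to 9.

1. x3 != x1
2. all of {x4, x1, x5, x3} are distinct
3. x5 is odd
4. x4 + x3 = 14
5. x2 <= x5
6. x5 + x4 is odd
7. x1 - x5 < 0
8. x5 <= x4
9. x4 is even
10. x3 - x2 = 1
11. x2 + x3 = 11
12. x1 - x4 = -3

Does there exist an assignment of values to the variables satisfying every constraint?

Satisfiable

The assignment x1 = 5, x2 = 5, x3 = 6, x4 = 8, x5 = 7 works:
  constraint 4 holds since x4 + x3 = 14.
  constraint 7 holds since x1 - x5 = -2.
  constraint 10 holds since x3 - x2 = 1.
The rest check out directly.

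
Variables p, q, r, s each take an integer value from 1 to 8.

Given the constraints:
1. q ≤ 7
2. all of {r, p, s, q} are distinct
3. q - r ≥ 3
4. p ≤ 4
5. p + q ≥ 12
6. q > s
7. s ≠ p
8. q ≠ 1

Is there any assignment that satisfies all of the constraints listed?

Unsatisfiable

From constraint 4: p ≤ 4. From constraint 1: q ≤ 7. Hence p + q ≤ 11. But constraint 5 requires p + q ≥ 12, and 12 > 11. Contradiction.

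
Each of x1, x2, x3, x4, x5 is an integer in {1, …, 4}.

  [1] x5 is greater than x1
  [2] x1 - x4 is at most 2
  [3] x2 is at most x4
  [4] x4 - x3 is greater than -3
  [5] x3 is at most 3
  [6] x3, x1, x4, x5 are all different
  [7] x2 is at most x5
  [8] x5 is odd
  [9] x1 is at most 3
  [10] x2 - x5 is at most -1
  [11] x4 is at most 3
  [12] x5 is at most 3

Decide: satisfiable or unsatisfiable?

Unsatisfiable

Constraints 5, 9, 11, and 12 confine each of x3, x1, x4, x5 to the 3 values {1, …, 3} (the domain already gives each ≥ 1).
Constraint 6 requires all 4 of them to be distinct, but only 3 values are available — impossible by the pigeonhole principle.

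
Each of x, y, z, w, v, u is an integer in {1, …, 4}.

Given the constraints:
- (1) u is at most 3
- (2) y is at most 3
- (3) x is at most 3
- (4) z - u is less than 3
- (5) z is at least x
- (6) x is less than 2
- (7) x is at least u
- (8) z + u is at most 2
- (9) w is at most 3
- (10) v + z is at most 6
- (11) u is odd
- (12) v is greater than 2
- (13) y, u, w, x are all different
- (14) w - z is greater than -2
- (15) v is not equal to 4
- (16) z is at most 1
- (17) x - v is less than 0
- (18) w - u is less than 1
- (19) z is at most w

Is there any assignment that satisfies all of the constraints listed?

Constraints 1, 2, 3, and 9 confine each of y, u, w, x to the 3 values {1, …, 3} (the domain already gives each ≥ 1).
Constraint 13 requires all 4 of them to be distinct, but only 3 values are available — impossible by the pigeonhole principle.

Unsatisfiable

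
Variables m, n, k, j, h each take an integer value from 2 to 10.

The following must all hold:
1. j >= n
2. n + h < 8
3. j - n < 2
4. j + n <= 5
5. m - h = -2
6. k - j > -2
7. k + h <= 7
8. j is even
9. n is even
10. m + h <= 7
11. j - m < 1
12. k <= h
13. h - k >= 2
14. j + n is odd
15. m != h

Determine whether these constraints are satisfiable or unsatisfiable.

Constraint 8 makes j even and constraint 9 makes n even, so j + n must be even. Constraint 14 says j + n is odd — contradiction.

Unsatisfiable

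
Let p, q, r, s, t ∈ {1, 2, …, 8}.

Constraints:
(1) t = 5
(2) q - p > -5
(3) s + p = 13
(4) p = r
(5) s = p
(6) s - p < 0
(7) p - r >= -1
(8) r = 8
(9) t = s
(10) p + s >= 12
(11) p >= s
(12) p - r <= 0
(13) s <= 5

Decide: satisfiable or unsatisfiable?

Unsatisfiable

Constraint 1 fixes t = 5 and constraint 8 fixes r = 8. Constraints 4, 5, and 9 give t = s = p = r, so t = r. But 5 ≠ 8 — contradiction.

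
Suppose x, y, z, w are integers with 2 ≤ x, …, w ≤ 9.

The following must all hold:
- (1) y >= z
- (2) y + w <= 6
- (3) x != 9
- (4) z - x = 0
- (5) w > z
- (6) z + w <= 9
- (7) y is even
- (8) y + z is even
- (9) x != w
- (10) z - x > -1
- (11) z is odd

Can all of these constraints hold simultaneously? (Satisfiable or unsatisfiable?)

Unsatisfiable

Constraint 7 makes y even and constraint 11 makes z odd, so y + z must be odd. Constraint 8 says y + z is even — contradiction.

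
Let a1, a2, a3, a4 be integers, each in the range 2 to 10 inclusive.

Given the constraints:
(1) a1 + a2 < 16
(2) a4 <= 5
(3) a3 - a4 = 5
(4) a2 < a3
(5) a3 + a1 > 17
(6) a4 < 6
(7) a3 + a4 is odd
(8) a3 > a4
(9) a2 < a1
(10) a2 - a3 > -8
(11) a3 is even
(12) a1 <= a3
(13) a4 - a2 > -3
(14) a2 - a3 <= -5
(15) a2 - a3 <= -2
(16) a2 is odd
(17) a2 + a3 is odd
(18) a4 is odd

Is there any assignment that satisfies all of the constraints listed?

Satisfiable

Try a1 = 9, a2 = 5, a3 = 10, a4 = 5.
Check constraint 1: a1 + a2 = 14; constraint 3: a3 - a4 = 5. The remaining constraints are straightforward to verify.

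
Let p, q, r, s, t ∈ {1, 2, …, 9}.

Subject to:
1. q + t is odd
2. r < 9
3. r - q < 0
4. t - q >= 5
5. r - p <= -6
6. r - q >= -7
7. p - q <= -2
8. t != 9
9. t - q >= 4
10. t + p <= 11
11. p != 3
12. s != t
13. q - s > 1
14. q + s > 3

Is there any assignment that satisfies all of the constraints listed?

Constraints 5, 6, and 7 give p − r ≥ 6, r − q ≥ -7, q − p ≥ 2.
Adding all 3 inequalities: the left sides telescope to 0, and the right sides sum to 6 + (-7) + 2 = 1. So 0 ≥ 1, which is false.

Unsatisfiable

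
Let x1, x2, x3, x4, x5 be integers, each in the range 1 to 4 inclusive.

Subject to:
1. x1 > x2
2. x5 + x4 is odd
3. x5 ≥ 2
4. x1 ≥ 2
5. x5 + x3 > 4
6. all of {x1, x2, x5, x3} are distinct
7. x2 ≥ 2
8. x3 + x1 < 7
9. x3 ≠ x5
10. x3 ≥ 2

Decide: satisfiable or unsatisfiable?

Unsatisfiable

Constraints 3, 4, 7, and 10 confine each of x1, x2, x5, x3 to the 3 values {2, …, 4} (the domain already gives each ≤ 4).
Constraint 6 requires all 4 of them to be distinct, but only 3 values are available — impossible by the pigeonhole principle.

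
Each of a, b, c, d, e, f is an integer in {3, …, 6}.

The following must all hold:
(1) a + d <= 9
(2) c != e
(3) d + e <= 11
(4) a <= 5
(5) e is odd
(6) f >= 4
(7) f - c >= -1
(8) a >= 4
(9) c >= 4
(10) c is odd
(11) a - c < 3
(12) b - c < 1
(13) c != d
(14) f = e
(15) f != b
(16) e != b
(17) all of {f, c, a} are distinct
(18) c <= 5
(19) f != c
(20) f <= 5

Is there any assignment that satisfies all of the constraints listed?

Constraints 4, 6, 8, 9, 18, and 20 confine each of f, c, a to the 2 values {4, 5}.
Constraint 17 requires all 3 of them to be distinct, but only 2 values are available — impossible by the pigeonhole principle.

Unsatisfiable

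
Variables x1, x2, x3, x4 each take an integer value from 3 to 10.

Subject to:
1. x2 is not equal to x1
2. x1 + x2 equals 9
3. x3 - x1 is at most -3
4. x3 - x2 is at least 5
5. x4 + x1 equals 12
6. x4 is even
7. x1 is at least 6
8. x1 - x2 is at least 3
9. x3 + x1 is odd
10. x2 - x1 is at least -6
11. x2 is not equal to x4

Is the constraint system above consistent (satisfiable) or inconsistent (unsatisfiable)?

Unsatisfiable

Constraints 3, 4, and 10 give x2 − x1 ≥ -6, x1 − x3 ≥ 3, x3 − x2 ≥ 5.
Adding all 3 inequalities: the left sides telescope to 0, and the right sides sum to (-6) + 3 + 5 = 2. So 0 ≥ 2, which is false.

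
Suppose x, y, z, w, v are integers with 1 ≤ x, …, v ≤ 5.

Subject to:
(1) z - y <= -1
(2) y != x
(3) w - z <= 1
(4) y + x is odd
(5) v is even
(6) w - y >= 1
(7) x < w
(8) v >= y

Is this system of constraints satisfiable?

Unsatisfiable

Constraints 1, 3, and 6 give y − z ≥ 1, z − w ≥ -1, w − y ≥ 1.
Adding all 3 inequalities: the left sides telescope to 0, and the right sides sum to 1 + (-1) + 1 = 1. So 0 ≥ 1, which is false.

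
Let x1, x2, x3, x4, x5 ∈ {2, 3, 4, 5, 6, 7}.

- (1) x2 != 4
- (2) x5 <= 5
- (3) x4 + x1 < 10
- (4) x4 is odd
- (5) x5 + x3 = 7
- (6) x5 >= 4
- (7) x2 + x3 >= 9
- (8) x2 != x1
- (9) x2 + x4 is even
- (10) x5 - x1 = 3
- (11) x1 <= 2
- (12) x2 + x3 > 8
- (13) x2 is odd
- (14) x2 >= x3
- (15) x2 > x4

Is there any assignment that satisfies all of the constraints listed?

One satisfying assignment is x1 = 2, x2 = 7, x3 = 2, x4 = 5, x5 = 5.
For the less obvious constraints — constraint 3: x4 + x1 = 7; constraint 5: x5 + x3 = 7 — and the others hold by inspection.

Satisfiable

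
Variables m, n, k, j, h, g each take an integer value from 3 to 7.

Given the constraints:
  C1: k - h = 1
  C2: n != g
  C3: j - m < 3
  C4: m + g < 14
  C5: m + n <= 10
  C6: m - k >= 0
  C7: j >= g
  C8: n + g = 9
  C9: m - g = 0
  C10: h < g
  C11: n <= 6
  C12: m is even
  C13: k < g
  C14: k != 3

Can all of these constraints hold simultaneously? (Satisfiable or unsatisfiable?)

Satisfiable

One satisfying assignment is m = 6, n = 3, k = 5, j = 6, h = 4, g = 6.
For the less obvious constraints — constraint 1: k - h = 1; constraint 3: j - m = 0; constraint 4: m + g = 12 — and the others hold by inspection.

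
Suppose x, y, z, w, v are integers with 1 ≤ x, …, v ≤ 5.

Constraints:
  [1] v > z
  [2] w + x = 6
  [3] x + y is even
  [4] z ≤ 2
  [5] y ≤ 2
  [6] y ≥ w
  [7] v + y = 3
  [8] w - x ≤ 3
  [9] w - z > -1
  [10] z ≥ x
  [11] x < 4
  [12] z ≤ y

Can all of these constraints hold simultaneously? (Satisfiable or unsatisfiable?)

Unsatisfiable

From constraints 5 and 6: w ≤ y ≤ 2. From constraints 4 and 10: x ≤ z ≤ 2. Hence w + x ≤ 4. But constraint 2 requires w + x = 6, and 6 > 4. Contradiction.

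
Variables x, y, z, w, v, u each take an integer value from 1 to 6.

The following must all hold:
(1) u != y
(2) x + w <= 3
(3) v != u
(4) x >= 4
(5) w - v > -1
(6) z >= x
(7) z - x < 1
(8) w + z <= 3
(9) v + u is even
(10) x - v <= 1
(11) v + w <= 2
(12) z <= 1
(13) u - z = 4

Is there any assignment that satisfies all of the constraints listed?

Unsatisfiable

From constraints 4 and 6: z ≥ x and x ≥ 4, so z ≥ 4. From constraint 12: z ≤ 1. But 1 < 4, so no value of z works.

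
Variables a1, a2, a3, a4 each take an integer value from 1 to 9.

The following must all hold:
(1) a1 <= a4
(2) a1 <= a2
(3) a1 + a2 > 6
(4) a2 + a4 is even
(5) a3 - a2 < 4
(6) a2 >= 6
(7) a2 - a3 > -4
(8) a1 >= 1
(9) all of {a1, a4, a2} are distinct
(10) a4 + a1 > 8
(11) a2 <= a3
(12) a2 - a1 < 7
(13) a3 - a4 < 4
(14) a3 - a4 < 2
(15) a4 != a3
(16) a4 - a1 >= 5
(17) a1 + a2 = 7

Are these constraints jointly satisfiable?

Satisfiable

Try a1 = 1, a2 = 6, a3 = 9, a4 = 8.
Check constraint 3: a1 + a2 = 7; constraint 5: a3 - a2 = 3. The remaining constraints are straightforward to verify.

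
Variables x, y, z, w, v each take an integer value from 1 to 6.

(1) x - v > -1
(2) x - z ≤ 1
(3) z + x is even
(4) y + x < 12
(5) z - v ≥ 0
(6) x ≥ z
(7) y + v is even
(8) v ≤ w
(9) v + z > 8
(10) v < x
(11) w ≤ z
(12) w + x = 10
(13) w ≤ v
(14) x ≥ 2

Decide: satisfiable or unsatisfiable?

Satisfiable

One satisfying assignment is x = 6, y = 4, z = 6, w = 4, v = 4.
For the less obvious constraints — constraint 1: x - v = 2; constraint 2: x - z = 0; constraint 4: y + x = 10 — and the others hold by inspection.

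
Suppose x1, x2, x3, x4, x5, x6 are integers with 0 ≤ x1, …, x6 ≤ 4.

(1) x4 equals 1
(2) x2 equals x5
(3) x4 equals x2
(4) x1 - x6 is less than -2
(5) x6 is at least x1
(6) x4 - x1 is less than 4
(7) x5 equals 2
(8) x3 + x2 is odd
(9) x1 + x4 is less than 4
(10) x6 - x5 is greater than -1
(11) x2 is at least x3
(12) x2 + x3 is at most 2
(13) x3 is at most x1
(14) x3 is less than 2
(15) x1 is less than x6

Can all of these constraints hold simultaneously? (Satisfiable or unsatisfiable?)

Constraint 1 fixes x4 = 1 and constraint 7 fixes x5 = 2. Constraints 2 and 3 give x4 = x2 = x5, so x4 = x5. But 1 ≠ 2 — contradiction.

Unsatisfiable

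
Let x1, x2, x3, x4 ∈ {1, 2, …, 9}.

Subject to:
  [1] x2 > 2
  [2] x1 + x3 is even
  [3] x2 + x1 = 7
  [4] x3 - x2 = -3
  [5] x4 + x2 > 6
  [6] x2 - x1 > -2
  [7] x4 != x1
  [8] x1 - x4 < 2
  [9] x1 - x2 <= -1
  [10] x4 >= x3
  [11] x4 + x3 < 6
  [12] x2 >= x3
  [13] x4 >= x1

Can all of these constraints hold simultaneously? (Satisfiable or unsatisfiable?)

Satisfiable

Take x1 = 3, x2 = 4, x3 = 1, x4 = 4. Then constraint 3: x2 + x1 = 7; constraint 4: x3 - x2 = -3; constraint 5: x4 + x2 = 8, and every other listed constraint is also met.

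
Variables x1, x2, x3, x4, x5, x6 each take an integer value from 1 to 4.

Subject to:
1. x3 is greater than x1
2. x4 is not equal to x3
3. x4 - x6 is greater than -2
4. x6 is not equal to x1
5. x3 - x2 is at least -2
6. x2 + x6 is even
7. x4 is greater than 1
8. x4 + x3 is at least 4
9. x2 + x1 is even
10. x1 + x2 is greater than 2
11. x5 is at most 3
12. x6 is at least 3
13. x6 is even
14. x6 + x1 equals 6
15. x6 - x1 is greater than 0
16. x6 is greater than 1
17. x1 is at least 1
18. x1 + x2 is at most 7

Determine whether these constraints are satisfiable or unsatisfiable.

Satisfiable

One satisfying assignment is x1 = 2, x2 = 2, x3 = 3, x4 = 4, x5 = 3, x6 = 4.
For the less obvious constraints — constraint 3: x4 - x6 = 0; constraint 5: x3 - x2 = 1; constraint 8: x4 + x3 = 7 — and the others hold by inspection.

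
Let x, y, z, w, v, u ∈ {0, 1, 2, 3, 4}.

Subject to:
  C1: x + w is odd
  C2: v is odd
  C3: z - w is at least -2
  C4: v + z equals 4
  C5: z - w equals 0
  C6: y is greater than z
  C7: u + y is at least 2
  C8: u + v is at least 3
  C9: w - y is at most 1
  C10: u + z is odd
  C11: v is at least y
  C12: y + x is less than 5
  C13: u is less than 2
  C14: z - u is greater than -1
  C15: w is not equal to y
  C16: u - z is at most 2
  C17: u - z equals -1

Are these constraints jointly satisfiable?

The assignment x = 0, y = 2, z = 1, w = 1, v = 3, u = 0 works:
  constraint 3 holds since z - w = 0.
  constraint 4 holds since v + z = 4.
  constraint 5 holds since z - w = 0.
The rest check out directly.

Satisfiable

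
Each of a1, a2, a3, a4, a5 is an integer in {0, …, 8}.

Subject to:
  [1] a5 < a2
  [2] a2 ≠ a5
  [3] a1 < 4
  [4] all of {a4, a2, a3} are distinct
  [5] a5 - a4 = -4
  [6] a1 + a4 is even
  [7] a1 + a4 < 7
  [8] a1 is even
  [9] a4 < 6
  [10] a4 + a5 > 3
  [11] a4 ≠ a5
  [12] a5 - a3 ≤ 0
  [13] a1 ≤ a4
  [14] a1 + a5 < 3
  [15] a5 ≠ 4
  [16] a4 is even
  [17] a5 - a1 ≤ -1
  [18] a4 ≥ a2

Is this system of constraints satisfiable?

Satisfiable

Setting (a1, a2, a3, a4, a5) = (2, 2, 3, 4, 0) satisfies everything: constraint 5: a5 - a4 = -4; constraint 7: a1 + a4 = 6, and the others follow.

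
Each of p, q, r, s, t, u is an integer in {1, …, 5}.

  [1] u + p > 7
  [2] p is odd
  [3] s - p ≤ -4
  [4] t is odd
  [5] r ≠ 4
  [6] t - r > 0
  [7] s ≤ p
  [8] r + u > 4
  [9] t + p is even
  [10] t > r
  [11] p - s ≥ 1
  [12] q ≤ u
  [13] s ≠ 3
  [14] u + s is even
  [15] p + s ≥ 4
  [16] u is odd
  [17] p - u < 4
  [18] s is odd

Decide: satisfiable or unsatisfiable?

Satisfiable

Take p = 5, q = 1, r = 3, s = 1, t = 5, u = 3. Then constraint 1: u + p = 8; constraint 3: s - p = -4; constraint 6: t - r = 2, and every other listed constraint is also met.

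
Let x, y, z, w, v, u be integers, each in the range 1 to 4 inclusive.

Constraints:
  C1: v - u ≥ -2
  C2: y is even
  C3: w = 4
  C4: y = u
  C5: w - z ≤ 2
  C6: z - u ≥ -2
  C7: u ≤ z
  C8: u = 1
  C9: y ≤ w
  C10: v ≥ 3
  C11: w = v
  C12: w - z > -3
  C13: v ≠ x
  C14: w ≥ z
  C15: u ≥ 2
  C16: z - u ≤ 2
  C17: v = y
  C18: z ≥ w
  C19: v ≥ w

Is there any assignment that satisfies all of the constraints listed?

Constraint 3 fixes w = 4 and constraint 8 fixes u = 1. Constraints 4, 11, and 17 give w = v = y = u, so w = u. But 4 ≠ 1 — contradiction.

Unsatisfiable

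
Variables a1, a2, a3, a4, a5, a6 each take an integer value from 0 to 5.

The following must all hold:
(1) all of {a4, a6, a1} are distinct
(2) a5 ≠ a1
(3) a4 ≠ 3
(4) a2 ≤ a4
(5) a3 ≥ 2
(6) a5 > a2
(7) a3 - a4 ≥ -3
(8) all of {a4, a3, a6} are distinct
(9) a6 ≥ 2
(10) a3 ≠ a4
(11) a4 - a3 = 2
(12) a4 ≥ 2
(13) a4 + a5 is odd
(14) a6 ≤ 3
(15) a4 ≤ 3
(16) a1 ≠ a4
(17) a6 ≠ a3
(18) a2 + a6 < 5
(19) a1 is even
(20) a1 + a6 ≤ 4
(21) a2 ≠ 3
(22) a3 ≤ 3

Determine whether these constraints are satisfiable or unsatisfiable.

Unsatisfiable

Constraints 5, 9, 12, 14, 15, and 22 confine each of a4, a3, a6 to the 2 values {2, 3}.
Constraint 8 requires all 3 of them to be distinct, but only 2 values are available — impossible by the pigeonhole principle.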